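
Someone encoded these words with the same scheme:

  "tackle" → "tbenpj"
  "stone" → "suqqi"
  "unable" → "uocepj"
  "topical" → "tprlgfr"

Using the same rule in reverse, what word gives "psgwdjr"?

In tackle: t→t is +0, a→b is +1, c→e is +2, k→n is +3 — the shift increases by 1 each position. The shift increases by 1 at each position, starting from +0: 0, 1, 2, ….
Decoding psgwdjr: p−0=p, s−1=r, g−2=e, w−3=t, d−4=z, j−5=e, r−6=l.

pretzel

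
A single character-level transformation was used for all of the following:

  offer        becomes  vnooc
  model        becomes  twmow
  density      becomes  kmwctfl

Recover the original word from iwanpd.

In offer: o→v is +7, f→n is +8, f→o is +9, e→o is +10 — the shift increases by 1 each position. Letter i (0-indexed) is shifted by i+7, so successive shifts are 7, 8, 9, ….
Reversing it on iwanpd: i−7=b, w−8=o, a−9=r, n−10=d, p−11=e, d−12=r.

border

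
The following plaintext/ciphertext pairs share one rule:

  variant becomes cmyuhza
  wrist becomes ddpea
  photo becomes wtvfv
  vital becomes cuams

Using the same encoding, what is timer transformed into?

autqy

A repeating key of period 2 is used — shifts +7, +12 over and over.
On timer: t+7=a, i+12=u, m+7=t, e+12=q, r+7=y.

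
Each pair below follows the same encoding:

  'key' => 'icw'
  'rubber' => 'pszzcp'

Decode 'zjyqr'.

blast

Compare letters: k→i is +24, e→c is +24, y→w is +24 — a constant shift. Every letter moves 24 places later in the alphabet, wrapping around z→a.
Undoing it on zjyqr: z−24=b, j−24=l, y−24=a, q−24=s, r−24=t.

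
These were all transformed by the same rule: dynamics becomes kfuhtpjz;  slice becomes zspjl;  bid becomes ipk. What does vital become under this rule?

cpahs

Compare letters: d→k is +7, y→f is +7, n→u is +7 — a constant shift. Every letter moves 7 places later in the alphabet, wrapping around z→a.
On vital: v+7=c, i+7=p, t+7=a, a+7=h, l+7=s.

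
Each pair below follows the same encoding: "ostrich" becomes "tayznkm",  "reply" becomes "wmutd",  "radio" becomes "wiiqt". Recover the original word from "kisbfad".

Shifts by position in ostrich: pos 0: o→t (+5), pos 1: s→a (+8), pos 2: t→y (+5), pos 3: r→z (+8) — repeating every 2. The shifts repeat in a cycle of length 2: positions 0,1,… shift by +5, +8, then the pattern repeats.
Undoing it on kisbfad: k−5=f, i−8=a, s−5=n, b−8=t, f−5=a, a−8=s, d−5=y.

fantasy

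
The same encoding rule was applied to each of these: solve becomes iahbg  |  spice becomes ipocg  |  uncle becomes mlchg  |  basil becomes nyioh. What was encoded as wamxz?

mouth

s(18)→i(8) and o(14)→a(0) fit y≡15x+24 (mod 26); the inverse of 15 mod 26 is 7. This is an affine cipher: with a=0,…,z=25, each position x becomes (15x+24) mod 26.
Decoding wamxz: w(22)→7·(22−24)≡12=m; a(0)→7·(0−24)≡14=o; m(12)→7·(12−24)≡20=u; x(23)→7·(23−24)≡19=t; z(25)→7·(25−24)≡7=h (all mod 26).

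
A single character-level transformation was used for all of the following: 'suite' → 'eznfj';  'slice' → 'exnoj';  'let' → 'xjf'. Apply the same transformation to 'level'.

The shift depends on letter class: consonant s→e is +12, but vowel u→z is +5. Vowels shift forward by 5 and consonants shift forward by 12.
Applying it to level: l(cons)+12=x, e(vowel)+5=j, v(cons)+12=h, e(vowel)+5=j, l(cons)+12=x.

xjhjx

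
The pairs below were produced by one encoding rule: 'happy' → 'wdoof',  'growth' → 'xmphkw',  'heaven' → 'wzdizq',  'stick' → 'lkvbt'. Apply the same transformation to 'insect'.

vqlzbk

Treating letters as 0–25, the rule is x ↦ 25x + 3 (mod 26).
On insect: i(8)→25·8+3≡21=v; n(13)→25·13+3≡16=q; s(18)→25·18+3≡11=l; e(4)→25·4+3≡25=z; c(2)→25·2+3≡1=b; t(19)→25·19+3≡10=k (all mod 26).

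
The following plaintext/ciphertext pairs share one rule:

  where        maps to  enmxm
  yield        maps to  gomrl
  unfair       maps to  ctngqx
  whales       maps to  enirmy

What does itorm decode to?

angle

A repeating key of period 2 is used — shifts +8, +6 over and over.
Decoding itorm: i−8=a, t−6=n, o−8=g, r−6=l, m−8=e.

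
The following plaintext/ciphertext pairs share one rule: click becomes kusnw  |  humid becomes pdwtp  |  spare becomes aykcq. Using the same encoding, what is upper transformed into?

cyzpd

In click: c→k is +8, l→u is +9, i→s is +10, c→n is +11 — the shift increases by 1 each position. The shift increases by 1 at each position, starting from +8: 8, 9, 10, ….
For upper: u+8=c, p+9=y, p+10=z, e+11=p, r+12=d.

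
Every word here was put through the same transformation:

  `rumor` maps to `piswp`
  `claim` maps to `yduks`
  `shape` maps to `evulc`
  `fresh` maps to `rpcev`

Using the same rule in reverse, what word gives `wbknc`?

oxide

This is an affine cipher: with a=0,…,z=25, each position x becomes (15x+20) mod 26.
Reversing it on wbknc: w(22)→7·(22−20)≡14=o; b(1)→7·(1−20)≡23=x; k(10)→7·(10−20)≡8=i; n(13)→7·(13−20)≡3=d; c(2)→7·(2−20)≡4=e (all mod 26).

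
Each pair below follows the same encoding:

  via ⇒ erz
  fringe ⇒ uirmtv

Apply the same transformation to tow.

Each pair mirrors across the alphabet (v↔e, i↔r, a↔z): positions sum to 25. Letters are reflected about the middle of the alphabet (position → 25−position): Atbash.
Applying it to tow: t↔g, o↔l, w↔d.

gld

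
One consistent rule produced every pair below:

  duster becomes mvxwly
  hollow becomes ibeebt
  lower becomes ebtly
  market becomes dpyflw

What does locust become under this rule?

ebnvxw

d(3)→m(12) and u(20)→v(21) fit y≡25x+15 (mod 26); the inverse of 25 mod 26 is 25. Each letter's alphabet position (a=0..z=25) is mapped through 25·x+15 mod 26 — an affine cipher.
Applying it to locust: l(11)→25·11+15≡4=e; o(14)→25·14+15≡1=b; c(2)→25·2+15≡13=n; u(20)→25·20+15≡21=v; s(18)→25·18+15≡23=x; t(19)→25·19+15≡22=w (all mod 26).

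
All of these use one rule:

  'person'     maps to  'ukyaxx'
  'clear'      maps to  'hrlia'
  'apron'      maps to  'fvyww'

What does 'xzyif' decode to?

straw

In person: p→u is +5, e→k is +6, r→y is +7, s→a is +8 — the shift increases by 1 each position. Each letter shifts forward by (position + 5), i.e. 5, 6, 7, … — the shift grows by one for each successive letter.
Decoding xzyif: x−5=s, z−6=t, y−7=r, i−8=a, f−9=w.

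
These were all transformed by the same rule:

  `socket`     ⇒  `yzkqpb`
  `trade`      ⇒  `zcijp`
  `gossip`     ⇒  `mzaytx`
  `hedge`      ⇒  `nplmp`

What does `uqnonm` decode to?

Shifts by position in socket: pos 0: s→y (+6), pos 1: o→z (+11), pos 2: c→k (+8), pos 3: k→q (+6), pos 4: e→p (+11), pos 5: t→b (+8) — repeating every 3. It's a Vigenère-style cipher with numeric key [6,11,8]: position i shifts by key[i mod 3].
Reversing it on uqnonm: u−6=o, q−11=f, n−8=f, o−6=i, n−11=c, m−8=e.

office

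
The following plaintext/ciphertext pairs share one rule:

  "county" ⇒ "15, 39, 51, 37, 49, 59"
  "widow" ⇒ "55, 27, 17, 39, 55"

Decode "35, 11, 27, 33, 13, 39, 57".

c(#3)→15 and o(#15)→39: differences scale by 2, so n = 2·pos + 9. With a=1..z=26, the number is 2·pos + 9.
Undoing it on 35, 11, 27, 33, 13, 39, 57: 35→(35−9)÷2=13=m, 11→(11−9)÷2=1=a, 27→(27−9)÷2=9=i, 33→(33−9)÷2=12=l, 13→(13−9)÷2=2=b, 39→(39−9)÷2=15=o, 57→(57−9)÷2=24=x.

mailbox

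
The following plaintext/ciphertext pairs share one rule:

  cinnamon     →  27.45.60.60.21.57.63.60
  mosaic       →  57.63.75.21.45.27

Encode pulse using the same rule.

66.81.54.75.33

c(#3)→27 and i(#9)→45: differences scale by 3, so n = 3·pos + 18. Each letter becomes 3×(its alphabet position, a=1..z=26) + 18.
Applying it to pulse: p=16→66, u=21→81, l=12→54, s=19→75, e=5→33.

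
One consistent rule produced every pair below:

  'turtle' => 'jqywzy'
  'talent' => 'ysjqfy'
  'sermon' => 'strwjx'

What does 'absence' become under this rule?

The word is reversed, then every letter is shifted forward by 5.
On absence: reverse → ecnesba; then shift: e+5=j, c+5=h, n+5=s, e+5=j, s+5=x, b+5=g, a+5=f.

jhsjxgf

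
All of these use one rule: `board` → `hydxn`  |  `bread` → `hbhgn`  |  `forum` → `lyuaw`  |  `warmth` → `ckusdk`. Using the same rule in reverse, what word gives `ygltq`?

Shifts by position in board: pos 0: b→h (+6), pos 1: o→y (+10), pos 2: a→d (+3), pos 3: r→x (+6), pos 4: d→n (+10) — repeating every 3. A repeating key of period 3 is used — shifts +6, +10, +3 over and over.
Reversing it on ygltq: y−6=s, g−10=w, l−3=i, t−6=n, q−10=g.

swing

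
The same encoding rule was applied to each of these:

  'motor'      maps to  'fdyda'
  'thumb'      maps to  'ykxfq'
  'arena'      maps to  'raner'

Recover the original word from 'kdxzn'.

m(12)→f(5) and o(14)→d(3) fit y≡25x+17 (mod 26); the inverse of 25 mod 26 is 25. Each letter's alphabet position (a=0..z=25) is mapped through 25·x+17 mod 26 — an affine cipher.
Reversing it on kdxzn: k(10)→25·(10−17)≡7=h; d(3)→25·(3−17)≡14=o; x(23)→25·(23−17)≡20=u; z(25)→25·(25−17)≡18=s; n(13)→25·(13−17)≡4=e (all mod 26).

house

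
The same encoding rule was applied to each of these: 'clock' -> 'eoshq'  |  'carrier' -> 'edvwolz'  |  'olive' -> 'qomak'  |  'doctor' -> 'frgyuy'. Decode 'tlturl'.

ripple

In clock: c→e is +2, l→o is +3, o→s is +4, c→h is +5 — the shift increases by 1 each position. Each letter shifts forward by (position + 2), i.e. 2, 3, 4, … — the shift grows by one for each successive letter.
Decoding tlturl: t−2=r, l−3=i, t−4=p, u−5=p, r−6=l, l−7=e.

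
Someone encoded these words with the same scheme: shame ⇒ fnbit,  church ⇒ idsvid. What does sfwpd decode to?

The output letters match the input read backwards, each shifted +1: shame reversed is emahs. The word is reversed, then every letter is shifted forward by 1.
Reversing it on sfwpd: shift back: s−1=r, f−1=e, w−1=v, p−1=o, d−1=c → revoc; then reverse → cover.

cover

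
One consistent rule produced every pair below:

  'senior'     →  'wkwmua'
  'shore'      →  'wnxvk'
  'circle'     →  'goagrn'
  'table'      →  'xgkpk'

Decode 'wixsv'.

Shifts by position in senior: pos 0: s→w (+4), pos 1: e→k (+6), pos 2: n→w (+9), pos 3: i→m (+4), pos 4: o→u (+6), pos 5: r→a (+9) — repeating every 3. The shifts repeat in a cycle of length 3: positions 0,1,… shift by +4, +6, +9, then the pattern repeats.
Decoding wixsv: w−4=s, i−6=c, x−9=o, s−4=o, v−6=p.

scoop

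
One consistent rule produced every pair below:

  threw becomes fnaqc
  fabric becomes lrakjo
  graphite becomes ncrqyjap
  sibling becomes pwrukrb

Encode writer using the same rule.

ancraf

The output letters match the input read backwards, each shifted +9: threw reversed is werht. Two steps: reverse the string, then apply a Caesar shift of +9.
For writer: reverse → retirw; then shift: r+9=a, e+9=n, t+9=c, i+9=r, r+9=a, w+9=f.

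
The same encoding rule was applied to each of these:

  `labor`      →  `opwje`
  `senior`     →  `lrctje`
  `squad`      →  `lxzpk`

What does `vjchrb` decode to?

l(11)→o(14) and a(0)→p(15) fit y≡7x+15 (mod 26); the inverse of 7 mod 26 is 15. Each letter's alphabet position (a=0..z=25) is mapped through 7·x+15 mod 26 — an affine cipher.
Decoding vjchrb: v(21)→15·(21−15)≡12=m; j(9)→15·(9−15)≡14=o; c(2)→15·(2−15)≡13=n; h(7)→15·(7−15)≡10=k; r(17)→15·(17−15)≡4=e; b(1)→15·(1−15)≡24=y (all mod 26).

monkey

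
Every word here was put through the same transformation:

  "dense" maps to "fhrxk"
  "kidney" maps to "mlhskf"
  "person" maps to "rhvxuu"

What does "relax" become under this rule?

thpfd

In dense: d→f is +2, e→h is +3, n→r is +4, s→x is +5 — the shift increases by 1 each position. The shift increases by 1 at each position, starting from +2: 2, 3, 4, ….
Applying it to relax: r+2=t, e+3=h, l+4=p, a+5=f, x+6=d.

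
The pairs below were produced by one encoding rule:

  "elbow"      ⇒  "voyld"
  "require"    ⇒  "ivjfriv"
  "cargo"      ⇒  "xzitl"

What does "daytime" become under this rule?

wzbgrnv

Each pair mirrors across the alphabet (e↔v, l↔o, b↔y): positions sum to 25. This is the alphabet-reversal cipher (Atbash): a becomes z, b becomes y, etc.
For daytime: d↔w, a↔z, y↔b, t↔g, i↔r, m↔n, e↔v.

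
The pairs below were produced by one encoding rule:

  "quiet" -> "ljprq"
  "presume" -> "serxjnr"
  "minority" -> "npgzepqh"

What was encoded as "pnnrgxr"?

immense

q(16)→l(11) and u(20)→j(9) fit y≡19x+19 (mod 26); the inverse of 19 mod 26 is 11. Each letter's alphabet position (a=0..z=25) is mapped through 19·x+19 mod 26 — an affine cipher.
Reversing it on pnnrgxr: p(15)→11·(15−19)≡8=i; n(13)→11·(13−19)≡12=m; n(13)→11·(13−19)≡12=m; r(17)→11·(17−19)≡4=e; g(6)→11·(6−19)≡13=n; x(23)→11·(23−19)≡18=s; r(17)→11·(17−19)≡4=e (all mod 26).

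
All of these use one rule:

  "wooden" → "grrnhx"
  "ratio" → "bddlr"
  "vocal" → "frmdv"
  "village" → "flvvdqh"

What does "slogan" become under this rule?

cvrqdx

The shift depends on letter class: consonant w→g is +10, but vowel o→r is +3. Two shifts are in play — +3 for a/e/i/o/u, +10 for every other letter.
Applying it to slogan: s(cons)+10=c, l(cons)+10=v, o(vowel)+3=r, g(cons)+10=q, a(vowel)+3=d, n(cons)+10=x.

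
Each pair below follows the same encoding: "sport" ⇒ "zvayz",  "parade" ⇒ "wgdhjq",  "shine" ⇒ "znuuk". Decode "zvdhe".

spray

A repeating key of period 3 is used — shifts +7, +6, +12 over and over.
Undoing it on zvdhe: z−7=s, v−6=p, d−12=r, h−7=a, e−6=y.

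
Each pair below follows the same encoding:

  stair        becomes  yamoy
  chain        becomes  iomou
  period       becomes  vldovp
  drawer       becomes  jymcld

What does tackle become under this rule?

zhoqsq

It's a Vigenère-style cipher with numeric key [6,7,12]: position i shifts by key[i mod 3].
On tackle: t+6=z, a+7=h, c+12=o, k+6=q, l+7=s, e+12=q.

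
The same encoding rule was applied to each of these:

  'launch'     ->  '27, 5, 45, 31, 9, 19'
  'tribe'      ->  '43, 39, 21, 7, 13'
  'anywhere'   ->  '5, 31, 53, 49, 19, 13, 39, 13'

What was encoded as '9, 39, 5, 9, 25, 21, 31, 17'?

l(#12)→27 and a(#1)→5: differences scale by 2, so n = 2·pos + 3. The formula is n = 2×(alphabet index, a=1) + 3.
Decoding 9, 39, 5, 9, 25, 21, 31, 17: 9→(9−3)÷2=3=c, 39→(39−3)÷2=18=r, 5→(5−3)÷2=1=a, 9→(9−3)÷2=3=c, 25→(25−3)÷2=11=k, 21→(21−3)÷2=9=i, 31→(31−3)÷2=14=n, 17→(17−3)÷2=7=g.

cracking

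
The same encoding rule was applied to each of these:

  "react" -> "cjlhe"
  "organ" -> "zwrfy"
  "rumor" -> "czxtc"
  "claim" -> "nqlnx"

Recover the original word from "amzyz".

Shifts by position in react: pos 0: r→c (+11), pos 1: e→j (+5), pos 2: a→l (+11), pos 3: c→h (+5) — repeating every 2. A repeating key of period 2 is used — shifts +11, +5 over and over.
Decoding amzyz: a−11=p, m−5=h, z−11=o, y−5=t, z−11=o.

photo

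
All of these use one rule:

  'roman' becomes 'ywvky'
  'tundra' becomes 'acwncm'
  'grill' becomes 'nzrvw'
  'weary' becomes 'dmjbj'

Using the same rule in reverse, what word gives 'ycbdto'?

In roman: r→y is +7, o→w is +8, m→v is +9, a→k is +10 — the shift increases by 1 each position. Letter i (0-indexed) is shifted by i+7, so successive shifts are 7, 8, 9, ….
Decoding ycbdto: y−7=r, c−8=u, b−9=s, d−10=t, t−11=i, o−12=c.

rustic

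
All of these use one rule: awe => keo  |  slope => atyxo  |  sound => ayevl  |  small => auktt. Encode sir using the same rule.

Two shifts are in play — +10 for a/e/i/o/u, +8 for every other letter.
For sir: s(cons)+8=a, i(vowel)+10=s, r(cons)+8=z.

asz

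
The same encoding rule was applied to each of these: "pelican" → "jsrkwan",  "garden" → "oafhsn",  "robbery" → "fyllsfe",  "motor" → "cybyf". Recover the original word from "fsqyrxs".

p(15)→j(9) and e(4)→s(18) fit y≡11x+0 (mod 26); the inverse of 11 mod 26 is 19. Each letter's alphabet position (a=0..z=25) is mapped through 11·x+0 mod 26 — an affine cipher.
Reversing it on fsqyrxs: f(5)→19·(5−0)≡17=r; s(18)→19·(18−0)≡4=e; q(16)→19·(16−0)≡18=s; y(24)→19·(24−0)≡14=o; r(17)→19·(17−0)≡11=l; x(23)→19·(23−0)≡21=v; s(18)→19·(18−0)≡4=e (all mod 26).

resolve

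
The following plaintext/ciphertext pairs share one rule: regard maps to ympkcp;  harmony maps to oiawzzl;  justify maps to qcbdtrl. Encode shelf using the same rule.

In regard: r→y is +7, e→m is +8, g→p is +9, a→k is +10 — the shift increases by 1 each position. Each letter shifts forward by (position + 7), i.e. 7, 8, 9, … — the shift grows by one for each successive letter.
On shelf: s+7=z, h+8=p, e+9=n, l+10=v, f+11=q.

zpnvq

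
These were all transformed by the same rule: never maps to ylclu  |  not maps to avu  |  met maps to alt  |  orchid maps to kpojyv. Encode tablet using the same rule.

alsiha

Read the word backwards and shift each letter +7.
For tablet: reverse → telbat; then shift: t+7=a, e+7=l, l+7=s, b+7=i, a+7=h, t+7=a.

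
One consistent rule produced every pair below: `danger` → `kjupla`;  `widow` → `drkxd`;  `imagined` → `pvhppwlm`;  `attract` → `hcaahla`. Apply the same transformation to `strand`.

zcyjum

It's a Vigenère-style cipher with numeric key [7,9]: position i shifts by key[i mod 2].
For strand: s+7=z, t+9=c, r+7=y, a+9=j, n+7=u, d+9=m.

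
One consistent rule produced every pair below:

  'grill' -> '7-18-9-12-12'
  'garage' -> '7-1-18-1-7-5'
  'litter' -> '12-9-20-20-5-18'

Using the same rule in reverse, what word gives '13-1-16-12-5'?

maple

g is letter #7 and maps to 7: an offset of 0. Each letter is replaced by its alphabet position (a=1, b=2, …, z=26).
Reversing it on 13-1-16-12-5: 13=m, 1=a, 16=p, 12=l, 5=e.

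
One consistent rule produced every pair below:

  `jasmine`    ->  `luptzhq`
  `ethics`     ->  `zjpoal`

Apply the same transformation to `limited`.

The output letters match the input read backwards, each shifted +7: jasmine reversed is enimsaj. Read the word backwards and shift each letter +7.
Applying it to limited: reverse → detimil; then shift: d+7=k, e+7=l, t+7=a, i+7=p, m+7=t, i+7=p, l+7=s.

klaptps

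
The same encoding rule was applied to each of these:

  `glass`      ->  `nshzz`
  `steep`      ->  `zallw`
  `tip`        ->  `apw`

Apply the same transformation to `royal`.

yvfhs

Compare letters: g→n is +7, l→s is +7, a→h is +7 — a constant shift. Every letter moves 7 places later in the alphabet, wrapping around z→a.
For royal: r+7=y, o+7=v, y+7=f, a+7=h, l+7=s.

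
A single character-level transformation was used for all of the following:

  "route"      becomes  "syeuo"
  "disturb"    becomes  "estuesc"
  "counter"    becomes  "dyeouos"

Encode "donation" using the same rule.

The rule splits by letter class: vowels +10, consonants +1.
Applying it to donation: d(cons)+1=e, o(vowel)+10=y, n(cons)+1=o, a(vowel)+10=k, t(cons)+1=u, i(vowel)+10=s, o(vowel)+10=y, n(cons)+1=o.

eyokusyo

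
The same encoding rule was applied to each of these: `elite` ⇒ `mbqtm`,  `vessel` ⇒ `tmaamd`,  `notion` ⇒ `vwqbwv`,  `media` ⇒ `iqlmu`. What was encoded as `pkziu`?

The word is reversed, then every letter is shifted forward by 8.
Decoding pkziu: shift back: p−8=h, k−8=c, z−8=r, i−8=a, u−8=m → hcram; then reverse → march.

march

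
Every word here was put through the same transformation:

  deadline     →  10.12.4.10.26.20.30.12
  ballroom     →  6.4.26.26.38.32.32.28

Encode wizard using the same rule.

d(#4)→10 and e(#5)→12: differences scale by 2, so n = 2·pos + 2. With a=1..z=26, the number is 2·pos + 2.
On wizard: w=23→48, i=9→20, z=26→54, a=1→4, r=18→38, d=4→10.

48.20.54.4.38.10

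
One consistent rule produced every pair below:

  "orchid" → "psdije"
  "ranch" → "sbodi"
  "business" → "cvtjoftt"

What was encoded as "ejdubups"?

This is a Caesar cipher with shift 1.
Undoing it on ejdubups: e−1=d, j−1=i, d−1=c, u−1=t, b−1=a, u−1=t, p−1=o, s−1=r.

dictator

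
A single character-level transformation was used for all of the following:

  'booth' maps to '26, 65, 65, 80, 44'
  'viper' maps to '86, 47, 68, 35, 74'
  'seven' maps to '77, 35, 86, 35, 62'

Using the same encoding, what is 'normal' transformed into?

With a=1..z=26, the number is 3·pos + 20.
Applying it to normal: n=14→62, o=15→65, r=18→74, m=13→59, a=1→23, l=12→56.

62, 65, 74, 59, 23, 56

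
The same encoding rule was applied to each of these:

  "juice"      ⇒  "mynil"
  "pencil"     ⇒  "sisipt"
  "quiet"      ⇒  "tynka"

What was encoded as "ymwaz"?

In juice: j→m is +3, u→y is +4, i→n is +5, c→i is +6 — the shift increases by 1 each position. Letter i (0-indexed) is shifted by i+3, so successive shifts are 3, 4, 5, ….
Decoding ymwaz: y−3=v, m−4=i, w−5=r, a−6=u, z−7=s.

virus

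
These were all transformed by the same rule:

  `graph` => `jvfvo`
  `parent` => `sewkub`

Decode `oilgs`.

In graph: g→j is +3, r→v is +4, a→f is +5, p→v is +6 — the shift increases by 1 each position. The shift increases by 1 at each position, starting from +3: 3, 4, 5, ….
Undoing it on oilgs: o−3=l, i−4=e, l−5=g, g−6=a, s−7=l.

legal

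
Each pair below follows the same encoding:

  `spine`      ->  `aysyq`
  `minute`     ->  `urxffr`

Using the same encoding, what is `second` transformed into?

In spine: s→a is +8, p→y is +9, i→s is +10, n→y is +11 — the shift increases by 1 each position. Each letter shifts forward by (position + 8), i.e. 8, 9, 10, … — the shift grows by one for each successive letter.
For second: s+8=a, e+9=n, c+10=m, o+11=z, n+12=z, d+13=q.

anmzzq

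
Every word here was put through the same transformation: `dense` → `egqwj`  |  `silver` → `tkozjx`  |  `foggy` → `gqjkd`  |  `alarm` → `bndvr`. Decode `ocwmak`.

native

Letter i (0-indexed) is shifted by i+1, so successive shifts are 1, 2, 3, ….
Decoding ocwmak: o−1=n, c−2=a, w−3=t, m−4=i, a−5=v, k−6=e.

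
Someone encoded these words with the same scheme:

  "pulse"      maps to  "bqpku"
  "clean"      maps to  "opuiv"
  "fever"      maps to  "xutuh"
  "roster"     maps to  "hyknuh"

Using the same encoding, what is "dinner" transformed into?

rgvvuh

This is an affine cipher: with a=0,…,z=25, each position x becomes (3x+8) mod 26.
Applying it to dinner: d(3)→3·3+8≡17=r; i(8)→3·8+8≡6=g; n(13)→3·13+8≡21=v; n(13)→3·13+8≡21=v; e(4)→3·4+8≡20=u; r(17)→3·17+8≡7=h (all mod 26).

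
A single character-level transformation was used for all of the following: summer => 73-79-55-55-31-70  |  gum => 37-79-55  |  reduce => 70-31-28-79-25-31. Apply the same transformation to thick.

The formula is n = 3×(alphabet index, a=1) + 16.
Applying it to thick: t=20→76, h=8→40, i=9→43, c=3→25, k=11→49.

76-40-43-25-49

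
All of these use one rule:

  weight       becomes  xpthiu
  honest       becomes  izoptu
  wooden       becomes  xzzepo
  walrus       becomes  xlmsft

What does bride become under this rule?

cstep

Two shifts are in play — +11 for a/e/i/o/u, +1 for every other letter.
On bride: b(cons)+1=c, r(cons)+1=s, i(vowel)+11=t, d(cons)+1=e, e(vowel)+11=p.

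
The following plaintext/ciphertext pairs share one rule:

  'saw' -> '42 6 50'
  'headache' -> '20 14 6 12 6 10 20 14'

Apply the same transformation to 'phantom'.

s(#19)→42 and a(#1)→6: differences scale by 2, so n = 2·pos + 4. The formula is n = 2×(alphabet index, a=1) + 4.
For phantom: p=16→36, h=8→20, a=1→6, n=14→32, t=20→44, o=15→34, m=13→30.

36 20 6 32 44 34 30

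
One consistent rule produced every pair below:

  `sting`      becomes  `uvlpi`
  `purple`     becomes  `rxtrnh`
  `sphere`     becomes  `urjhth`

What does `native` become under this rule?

Two shifts are in play — +3 for a/e/i/o/u, +2 for every other letter.
On native: n(cons)+2=p, a(vowel)+3=d, t(cons)+2=v, i(vowel)+3=l, v(cons)+2=x, e(vowel)+3=h.

pdvlxh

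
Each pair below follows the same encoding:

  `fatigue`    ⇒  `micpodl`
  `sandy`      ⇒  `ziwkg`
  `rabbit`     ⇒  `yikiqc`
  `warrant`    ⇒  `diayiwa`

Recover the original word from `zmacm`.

Shifts by position in fatigue: pos 0: f→m (+7), pos 1: a→i (+8), pos 2: t→c (+9), pos 3: i→p (+7), pos 4: g→o (+8), pos 5: u→d (+9) — repeating every 3. It's a Vigenère-style cipher with numeric key [7,8,9]: position i shifts by key[i mod 3].
Undoing it on zmacm: z−7=s, m−8=e, a−9=r, c−7=v, m−8=e.

serve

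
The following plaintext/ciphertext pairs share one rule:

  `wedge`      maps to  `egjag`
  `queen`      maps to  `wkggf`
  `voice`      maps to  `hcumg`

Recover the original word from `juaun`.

w(22)→e(4) and e(4)→g(6) fit y≡23x+18 (mod 26); the inverse of 23 mod 26 is 17. Each letter's alphabet position (a=0..z=25) is mapped through 23·x+18 mod 26 — an affine cipher.
Decoding juaun: j(9)→17·(9−18)≡3=d; u(20)→17·(20−18)≡8=i; a(0)→17·(0−18)≡6=g; u(20)→17·(20−18)≡8=i; n(13)→17·(13−18)≡19=t (all mod 26).

digit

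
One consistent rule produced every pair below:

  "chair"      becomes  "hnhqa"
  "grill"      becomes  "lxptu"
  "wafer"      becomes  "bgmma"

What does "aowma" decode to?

viper

Letter i (0-indexed) is shifted by i+5, so successive shifts are 5, 6, 7, ….
Decoding aowma: a−5=v, o−6=i, w−7=p, m−8=e, a−9=r.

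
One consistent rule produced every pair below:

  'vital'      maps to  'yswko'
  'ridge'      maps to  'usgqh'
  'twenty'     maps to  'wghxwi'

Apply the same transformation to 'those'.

wrrch

It's a Vigenère-style cipher with numeric key [3,10]: position i shifts by key[i mod 2].
For those: t+3=w, h+10=r, o+3=r, s+10=c, e+3=h.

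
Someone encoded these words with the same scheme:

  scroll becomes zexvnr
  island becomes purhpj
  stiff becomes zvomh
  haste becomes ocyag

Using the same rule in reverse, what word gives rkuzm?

The shifts repeat in a cycle of length 3: positions 0,1,… shift by +7, +2, +6, then the pattern repeats.
Reversing it on rkuzm: r−7=k, k−2=i, u−6=o, z−7=s, m−2=k.

kiosk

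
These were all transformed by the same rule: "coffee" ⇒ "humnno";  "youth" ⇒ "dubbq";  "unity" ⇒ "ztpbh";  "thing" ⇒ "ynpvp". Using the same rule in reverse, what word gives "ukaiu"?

petal

Each letter shifts forward by (position + 5), i.e. 5, 6, 7, … — the shift grows by one for each successive letter.
Reversing it on ukaiu: u−5=p, k−6=e, a−7=t, i−8=a, u−9=l.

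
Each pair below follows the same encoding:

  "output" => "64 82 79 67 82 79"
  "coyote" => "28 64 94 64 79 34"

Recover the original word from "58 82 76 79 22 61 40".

mustang

o(#15)→64 and u(#21)→82: differences scale by 3, so n = 3·pos + 19. Each letter becomes 3×(its alphabet position, a=1..z=26) + 19.
Reversing it on 58 82 76 79 22 61 40: 58→(58−19)÷3=13=m, 82→(82−19)÷3=21=u, 76→(76−19)÷3=19=s, 79→(79−19)÷3=20=t, 22→(22−19)÷3=1=a, 61→(61−19)÷3=14=n, 40→(40−19)÷3=7=g.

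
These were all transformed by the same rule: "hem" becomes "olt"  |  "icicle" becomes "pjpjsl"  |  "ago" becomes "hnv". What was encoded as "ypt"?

rim

Compare letters: h→o is +7, e→l is +7, m→t is +7 — a constant shift. It's a constant shift of +7 (ROT7).
Decoding ypt: y−7=r, p−7=i, t−7=m.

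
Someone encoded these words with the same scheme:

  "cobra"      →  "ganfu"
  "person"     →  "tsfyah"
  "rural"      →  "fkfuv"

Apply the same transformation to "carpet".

guftsr

c(2)→g(6) and o(14)→a(0) fit y≡19x+20 (mod 26); the inverse of 19 mod 26 is 11. Each letter's alphabet position (a=0..z=25) is mapped through 19·x+20 mod 26 — an affine cipher.
On carpet: c(2)→19·2+20≡6=g; a(0)→19·0+20≡20=u; r(17)→19·17+20≡5=f; p(15)→19·15+20≡19=t; e(4)→19·4+20≡18=s; t(19)→19·19+20≡17=r (all mod 26).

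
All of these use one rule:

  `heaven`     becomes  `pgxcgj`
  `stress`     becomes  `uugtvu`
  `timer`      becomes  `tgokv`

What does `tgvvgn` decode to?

The output letters match the input read backwards, each shifted +2: heaven reversed is nevaeh. The word is reversed, then every letter is shifted forward by 2.
Reversing it on tgvvgn: shift back: t−2=r, g−2=e, v−2=t, v−2=t, g−2=e, n−2=l → rettel; then reverse → letter.

letter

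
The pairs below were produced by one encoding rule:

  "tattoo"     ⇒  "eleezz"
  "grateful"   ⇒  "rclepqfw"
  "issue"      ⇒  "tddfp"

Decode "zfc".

our

Compare letters: t→e is +11, a→l is +11, t→e is +11 — a constant shift. This is a Caesar cipher with shift 11.
Reversing it on zfc: z−11=o, f−11=u, c−11=r.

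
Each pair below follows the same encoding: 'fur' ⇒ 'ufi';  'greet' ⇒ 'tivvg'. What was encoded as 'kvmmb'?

Each pair mirrors across the alphabet (f↔u, u↔f, r↔i): positions sum to 25. This is the alphabet-reversal cipher (Atbash): a becomes z, b becomes y, etc.
Reversing it on kvmmb: k↔p, v↔e, m↔n, m↔n, b↔y.

penny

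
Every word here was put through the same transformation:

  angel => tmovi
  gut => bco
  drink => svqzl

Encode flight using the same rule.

The output letters match the input read backwards, each shifted +8: angel reversed is legna. Two steps: reverse the string, then apply a Caesar shift of +8.
For flight: reverse → thgilf; then shift: t+8=b, h+8=p, g+8=o, i+8=q, l+8=t, f+8=n.

bpoqtn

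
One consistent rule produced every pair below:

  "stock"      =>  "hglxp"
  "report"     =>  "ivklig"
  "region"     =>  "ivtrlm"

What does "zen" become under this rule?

Each pair mirrors across the alphabet (s↔h, t↔g, o↔l): positions sum to 25. Letters are reflected about the middle of the alphabet (position → 25−position): Atbash.
Applying it to zen: z↔a, e↔v, n↔m.

avm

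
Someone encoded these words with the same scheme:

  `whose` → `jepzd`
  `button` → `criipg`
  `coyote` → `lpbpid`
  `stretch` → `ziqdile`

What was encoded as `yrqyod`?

purple

Treating letters as 0–25, the rule is x ↦ 9x + 19 (mod 26).
Reversing it on yrqyod: y(24)→3·(24−19)≡15=p; r(17)→3·(17−19)≡20=u; q(16)→3·(16−19)≡17=r; y(24)→3·(24−19)≡15=p; o(14)→3·(14−19)≡11=l; d(3)→3·(3−19)≡4=e (all mod 26).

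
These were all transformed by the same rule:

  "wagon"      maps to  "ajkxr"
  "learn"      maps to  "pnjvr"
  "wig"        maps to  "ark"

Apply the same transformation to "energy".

The shift depends on letter class: consonant w→a is +4, but vowel a→j is +9. Two shifts are in play — +9 for a/e/i/o/u, +4 for every other letter.
Applying it to energy: e(vowel)+9=n, n(cons)+4=r, e(vowel)+9=n, r(cons)+4=v, g(cons)+4=k, y(cons)+4=c.

nrnvkc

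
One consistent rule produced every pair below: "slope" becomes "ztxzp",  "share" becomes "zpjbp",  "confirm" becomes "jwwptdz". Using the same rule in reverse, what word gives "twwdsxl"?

monthly

In slope: s→z is +7, l→t is +8, o→x is +9, p→z is +10 — the shift increases by 1 each position. The shift increases by 1 at each position, starting from +7: 7, 8, 9, ….
Undoing it on twwdsxl: t−7=m, w−8=o, w−9=n, d−10=t, s−11=h, x−12=l, l−13=y.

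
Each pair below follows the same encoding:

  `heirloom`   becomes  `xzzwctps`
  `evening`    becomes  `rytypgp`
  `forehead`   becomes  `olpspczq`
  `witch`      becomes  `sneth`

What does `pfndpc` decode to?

Two steps: reverse the string, then apply a Caesar shift of +11.
Reversing it on pfndpc: shift back: p−11=e, f−11=u, n−11=c, d−11=s, p−11=e, c−11=r → eucser; then reverse → rescue.

rescue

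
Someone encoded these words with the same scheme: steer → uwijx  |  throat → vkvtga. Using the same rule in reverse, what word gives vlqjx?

In steer: s→u is +2, t→w is +3, e→i is +4, e→j is +5 — the shift increases by 1 each position. Each letter shifts forward by (position + 2), i.e. 2, 3, 4, … — the shift grows by one for each successive letter.
Reversing it on vlqjx: v−2=t, l−3=i, q−4=m, j−5=e, x−6=r.

timer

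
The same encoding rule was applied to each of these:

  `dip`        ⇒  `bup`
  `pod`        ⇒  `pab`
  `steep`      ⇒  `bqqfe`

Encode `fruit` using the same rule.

The output letters match the input read backwards, each shifted +12: dip reversed is pid. Read the word backwards and shift each letter +12.
Applying it to fruit: reverse → tiurf; then shift: t+12=f, i+12=u, u+12=g, r+12=d, f+12=r.

fugdr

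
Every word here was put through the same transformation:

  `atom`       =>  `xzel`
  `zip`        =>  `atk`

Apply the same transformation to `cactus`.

dfenln

Two steps: reverse the string, then apply a Caesar shift of +11.
On cactus: reverse → sutcac; then shift: s+11=d, u+11=f, t+11=e, c+11=n, a+11=l, c+11=n.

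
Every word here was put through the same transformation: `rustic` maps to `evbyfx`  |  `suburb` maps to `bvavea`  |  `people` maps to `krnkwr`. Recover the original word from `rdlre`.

Treating letters as 0–25, the rule is x ↦ 23x + 3 (mod 26).
Reversing it on rdlre: r(17)→17·(17−3)≡4=e; d(3)→17·(3−3)≡0=a; l(11)→17·(11−3)≡6=g; r(17)→17·(17−3)≡4=e; e(4)→17·(4−3)≡17=r (all mod 26).

eager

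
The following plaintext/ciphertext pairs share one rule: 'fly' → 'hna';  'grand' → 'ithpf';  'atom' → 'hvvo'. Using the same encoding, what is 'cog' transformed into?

evi

The shift depends on letter class: consonant f→h is +2, but vowel a→h is +7. The rule splits by letter class: vowels +7, consonants +2.
On cog: c(cons)+2=e, o(vowel)+7=v, g(cons)+2=i.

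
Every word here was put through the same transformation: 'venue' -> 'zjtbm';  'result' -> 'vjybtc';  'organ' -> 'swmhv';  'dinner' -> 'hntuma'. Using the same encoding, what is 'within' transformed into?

anzoqw

In venue: v→z is +4, e→j is +5, n→t is +6, u→b is +7 — the shift increases by 1 each position. Each letter shifts forward by (position + 4), i.e. 4, 5, 6, … — the shift grows by one for each successive letter.
For within: w+4=a, i+5=n, t+6=z, h+7=o, i+8=q, n+9=w.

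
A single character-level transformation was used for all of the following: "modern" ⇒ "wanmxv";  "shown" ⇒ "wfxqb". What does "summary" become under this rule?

Read the word backwards and shift each letter +9.
For summary: reverse → yrammus; then shift: y+9=h, r+9=a, a+9=j, m+9=v, m+9=v, u+9=d, s+9=b.

hajvvdb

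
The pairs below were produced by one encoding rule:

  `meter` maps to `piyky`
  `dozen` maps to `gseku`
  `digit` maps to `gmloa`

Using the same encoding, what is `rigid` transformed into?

In meter: m→p is +3, e→i is +4, t→y is +5, e→k is +6 — the shift increases by 1 each position. The shift increases by 1 at each position, starting from +3: 3, 4, 5, ….
Applying it to rigid: r+3=u, i+4=m, g+5=l, i+6=o, d+7=k.

umlok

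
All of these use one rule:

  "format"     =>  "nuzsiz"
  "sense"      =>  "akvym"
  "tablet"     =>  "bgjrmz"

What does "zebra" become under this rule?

Shifts by position in format: pos 0: f→n (+8), pos 1: o→u (+6), pos 2: r→z (+8), pos 3: m→s (+6) — repeating every 2. The shifts repeat in a cycle of length 2: positions 0,1,… shift by +8, +6, then the pattern repeats.
On zebra: z+8=h, e+6=k, b+8=j, r+6=x, a+8=i.

hkjxi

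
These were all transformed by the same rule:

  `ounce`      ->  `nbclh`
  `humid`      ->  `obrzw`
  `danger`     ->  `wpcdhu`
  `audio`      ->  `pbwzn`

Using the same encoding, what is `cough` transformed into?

lnbdo

Each letter's alphabet position (a=0..z=25) is mapped through 11·x+15 mod 26 — an affine cipher.
On cough: c(2)→11·2+15≡11=l; o(14)→11·14+15≡13=n; u(20)→11·20+15≡1=b; g(6)→11·6+15≡3=d; h(7)→11·7+15≡14=o (all mod 26).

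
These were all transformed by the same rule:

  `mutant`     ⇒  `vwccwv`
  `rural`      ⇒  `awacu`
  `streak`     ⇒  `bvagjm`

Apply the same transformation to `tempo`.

Shifts by position in mutant: pos 0: m→v (+9), pos 1: u→w (+2), pos 2: t→c (+9), pos 3: a→c (+2) — repeating every 2. A repeating key of period 2 is used — shifts +9, +2 over and over.
On tempo: t+9=c, e+2=g, m+9=v, p+2=r, o+9=x.

cgvrx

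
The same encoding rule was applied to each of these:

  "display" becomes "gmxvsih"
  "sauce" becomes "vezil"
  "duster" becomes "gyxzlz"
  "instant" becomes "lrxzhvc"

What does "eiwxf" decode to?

In display: d→g is +3, i→m is +4, s→x is +5, p→v is +6 — the shift increases by 1 each position. Each letter shifts forward by (position + 3), i.e. 3, 4, 5, … — the shift grows by one for each successive letter.
Reversing it on eiwxf: e−3=b, i−4=e, w−5=r, x−6=r, f−7=y.

berry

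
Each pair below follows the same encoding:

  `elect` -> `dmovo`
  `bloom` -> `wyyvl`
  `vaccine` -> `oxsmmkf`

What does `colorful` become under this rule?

vepbyvym

The output letters match the input read backwards, each shifted +10: elect reversed is tcele. Read the word backwards and shift each letter +10.
On colorful: reverse → lufroloc; then shift: l+10=v, u+10=e, f+10=p, r+10=b, o+10=y, l+10=v, o+10=y, c+10=m.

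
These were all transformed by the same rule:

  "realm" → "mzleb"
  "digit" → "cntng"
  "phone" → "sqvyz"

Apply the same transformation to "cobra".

fviml

r(17)→m(12) and e(4)→z(25) fit y≡23x+11 (mod 26); the inverse of 23 mod 26 is 17. This is an affine cipher: with a=0,…,z=25, each position x becomes (23x+11) mod 26.
Applying it to cobra: c(2)→23·2+11≡5=f; o(14)→23·14+11≡21=v; b(1)→23·1+11≡8=i; r(17)→23·17+11≡12=m; a(0)→23·0+11≡11=l (all mod 26).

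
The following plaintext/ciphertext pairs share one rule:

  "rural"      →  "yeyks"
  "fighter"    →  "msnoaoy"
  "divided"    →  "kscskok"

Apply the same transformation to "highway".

osnodkf

Two shifts are in play — +10 for a/e/i/o/u, +7 for every other letter.
On highway: h(cons)+7=o, i(vowel)+10=s, g(cons)+7=n, h(cons)+7=o, w(cons)+7=d, a(vowel)+10=k, y(cons)+7=f.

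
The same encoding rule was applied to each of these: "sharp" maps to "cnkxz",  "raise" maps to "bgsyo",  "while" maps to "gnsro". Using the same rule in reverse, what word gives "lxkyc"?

Shifts by position in sharp: pos 0: s→c (+10), pos 1: h→n (+6), pos 2: a→k (+10), pos 3: r→x (+6) — repeating every 2. A repeating key of period 2 is used — shifts +10, +6 over and over.
Decoding lxkyc: l−10=b, x−6=r, k−10=a, y−6=s, c−10=s.

brass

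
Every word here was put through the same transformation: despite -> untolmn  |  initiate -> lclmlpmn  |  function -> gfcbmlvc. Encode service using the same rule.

tnaylbn

Treating letters as 0–25, the rule is x ↦ 19x + 15 (mod 26).
For service: s(18)→19·18+15≡19=t; e(4)→19·4+15≡13=n; r(17)→19·17+15≡0=a; v(21)→19·21+15≡24=y; i(8)→19·8+15≡11=l; c(2)→19·2+15≡1=b; e(4)→19·4+15≡13=n (all mod 26).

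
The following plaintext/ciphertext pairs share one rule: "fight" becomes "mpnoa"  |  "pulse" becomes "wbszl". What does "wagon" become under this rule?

dhnvu

Compare letters: f→m is +7, i→p is +7, g→n is +7 — a constant shift. It's a constant shift of +7 (ROT7).
For wagon: w+7=d, a+7=h, g+7=n, o+7=v, n+7=u.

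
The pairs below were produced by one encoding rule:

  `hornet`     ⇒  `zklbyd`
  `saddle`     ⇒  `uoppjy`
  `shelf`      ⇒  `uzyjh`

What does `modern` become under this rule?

skpylb

h(7)→z(25) and o(14)→k(10) fit y≡9x+14 (mod 26); the inverse of 9 mod 26 is 3. Treating letters as 0–25, the rule is x ↦ 9x + 14 (mod 26).
For modern: m(12)→9·12+14≡18=s; o(14)→9·14+14≡10=k; d(3)→9·3+14≡15=p; e(4)→9·4+14≡24=y; r(17)→9·17+14≡11=l; n(13)→9·13+14≡1=b (all mod 26).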